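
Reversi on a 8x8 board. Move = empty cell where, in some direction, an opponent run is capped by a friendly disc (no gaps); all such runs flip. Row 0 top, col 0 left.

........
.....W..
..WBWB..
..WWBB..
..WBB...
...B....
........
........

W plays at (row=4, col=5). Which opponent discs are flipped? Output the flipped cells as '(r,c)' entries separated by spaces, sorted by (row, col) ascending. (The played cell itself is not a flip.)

Answer: (2,5) (3,5) (4,3) (4,4)

Derivation:
Dir NW: opp run (3,4) (2,3), next='.' -> no flip
Dir N: opp run (3,5) (2,5) capped by W -> flip
Dir NE: first cell '.' (not opp) -> no flip
Dir W: opp run (4,4) (4,3) capped by W -> flip
Dir E: first cell '.' (not opp) -> no flip
Dir SW: first cell '.' (not opp) -> no flip
Dir S: first cell '.' (not opp) -> no flip
Dir SE: first cell '.' (not opp) -> no flip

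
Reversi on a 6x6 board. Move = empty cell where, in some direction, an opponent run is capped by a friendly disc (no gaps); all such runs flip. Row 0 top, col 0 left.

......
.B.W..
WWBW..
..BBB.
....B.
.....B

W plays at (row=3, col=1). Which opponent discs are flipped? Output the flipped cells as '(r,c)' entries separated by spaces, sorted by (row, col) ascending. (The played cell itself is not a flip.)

Answer: (2,2)

Derivation:
Dir NW: first cell 'W' (not opp) -> no flip
Dir N: first cell 'W' (not opp) -> no flip
Dir NE: opp run (2,2) capped by W -> flip
Dir W: first cell '.' (not opp) -> no flip
Dir E: opp run (3,2) (3,3) (3,4), next='.' -> no flip
Dir SW: first cell '.' (not opp) -> no flip
Dir S: first cell '.' (not opp) -> no flip
Dir SE: first cell '.' (not opp) -> no flip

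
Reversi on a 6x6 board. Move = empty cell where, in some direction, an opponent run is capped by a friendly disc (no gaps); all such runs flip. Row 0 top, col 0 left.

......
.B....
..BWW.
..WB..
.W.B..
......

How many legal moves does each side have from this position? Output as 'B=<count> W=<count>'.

Answer: B=6 W=6

Derivation:
-- B to move --
(1,2): no bracket -> illegal
(1,3): flips 1 -> legal
(1,4): no bracket -> illegal
(1,5): flips 1 -> legal
(2,1): flips 1 -> legal
(2,5): flips 2 -> legal
(3,0): no bracket -> illegal
(3,1): flips 1 -> legal
(3,4): no bracket -> illegal
(3,5): no bracket -> illegal
(4,0): no bracket -> illegal
(4,2): flips 1 -> legal
(5,0): no bracket -> illegal
(5,1): no bracket -> illegal
(5,2): no bracket -> illegal
B mobility = 6
-- W to move --
(0,0): no bracket -> illegal
(0,1): no bracket -> illegal
(0,2): no bracket -> illegal
(1,0): no bracket -> illegal
(1,2): flips 1 -> legal
(1,3): no bracket -> illegal
(2,0): no bracket -> illegal
(2,1): flips 1 -> legal
(3,1): no bracket -> illegal
(3,4): flips 1 -> legal
(4,2): flips 1 -> legal
(4,4): no bracket -> illegal
(5,2): no bracket -> illegal
(5,3): flips 2 -> legal
(5,4): flips 1 -> legal
W mobility = 6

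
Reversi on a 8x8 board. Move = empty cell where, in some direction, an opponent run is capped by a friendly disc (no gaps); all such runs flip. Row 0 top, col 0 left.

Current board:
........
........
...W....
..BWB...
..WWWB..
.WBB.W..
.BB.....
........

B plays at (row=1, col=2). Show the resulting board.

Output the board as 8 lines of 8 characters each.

Answer: ........
..B.....
...B....
..BWB...
..WWWB..
.WBB.W..
.BB.....
........

Derivation:
Place B at (1,2); scan 8 dirs for brackets.
Dir NW: first cell '.' (not opp) -> no flip
Dir N: first cell '.' (not opp) -> no flip
Dir NE: first cell '.' (not opp) -> no flip
Dir W: first cell '.' (not opp) -> no flip
Dir E: first cell '.' (not opp) -> no flip
Dir SW: first cell '.' (not opp) -> no flip
Dir S: first cell '.' (not opp) -> no flip
Dir SE: opp run (2,3) capped by B -> flip
All flips: (2,3)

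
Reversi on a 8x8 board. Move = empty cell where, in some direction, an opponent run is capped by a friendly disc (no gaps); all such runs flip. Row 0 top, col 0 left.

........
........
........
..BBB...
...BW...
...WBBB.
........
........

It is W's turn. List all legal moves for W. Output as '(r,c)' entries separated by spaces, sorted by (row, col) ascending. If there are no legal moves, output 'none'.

Answer: (2,2) (2,3) (2,4) (4,2) (5,7) (6,4) (6,6)

Derivation:
(2,1): no bracket -> illegal
(2,2): flips 1 -> legal
(2,3): flips 2 -> legal
(2,4): flips 1 -> legal
(2,5): no bracket -> illegal
(3,1): no bracket -> illegal
(3,5): no bracket -> illegal
(4,1): no bracket -> illegal
(4,2): flips 1 -> legal
(4,5): no bracket -> illegal
(4,6): no bracket -> illegal
(4,7): no bracket -> illegal
(5,2): no bracket -> illegal
(5,7): flips 3 -> legal
(6,3): no bracket -> illegal
(6,4): flips 1 -> legal
(6,5): no bracket -> illegal
(6,6): flips 1 -> legal
(6,7): no bracket -> illegal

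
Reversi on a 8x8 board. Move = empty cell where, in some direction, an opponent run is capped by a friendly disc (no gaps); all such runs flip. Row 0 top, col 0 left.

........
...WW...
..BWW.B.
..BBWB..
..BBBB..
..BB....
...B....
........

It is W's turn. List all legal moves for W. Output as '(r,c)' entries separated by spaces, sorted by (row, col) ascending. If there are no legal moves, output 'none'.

(1,1): no bracket -> illegal
(1,2): no bracket -> illegal
(1,5): no bracket -> illegal
(1,6): no bracket -> illegal
(1,7): no bracket -> illegal
(2,1): flips 1 -> legal
(2,5): no bracket -> illegal
(2,7): no bracket -> illegal
(3,1): flips 3 -> legal
(3,6): flips 1 -> legal
(3,7): no bracket -> illegal
(4,1): flips 1 -> legal
(4,6): flips 1 -> legal
(5,1): flips 2 -> legal
(5,4): flips 1 -> legal
(5,5): no bracket -> illegal
(5,6): flips 1 -> legal
(6,1): flips 2 -> legal
(6,2): no bracket -> illegal
(6,4): no bracket -> illegal
(7,2): no bracket -> illegal
(7,3): flips 4 -> legal
(7,4): no bracket -> illegal

Answer: (2,1) (3,1) (3,6) (4,1) (4,6) (5,1) (5,4) (5,6) (6,1) (7,3)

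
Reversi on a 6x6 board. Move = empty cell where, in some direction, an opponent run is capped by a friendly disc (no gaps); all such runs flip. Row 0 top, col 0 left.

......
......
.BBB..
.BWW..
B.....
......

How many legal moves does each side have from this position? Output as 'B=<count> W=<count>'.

-- B to move --
(2,4): no bracket -> illegal
(3,4): flips 2 -> legal
(4,1): flips 1 -> legal
(4,2): flips 1 -> legal
(4,3): flips 2 -> legal
(4,4): flips 1 -> legal
B mobility = 5
-- W to move --
(1,0): flips 1 -> legal
(1,1): flips 1 -> legal
(1,2): flips 1 -> legal
(1,3): flips 1 -> legal
(1,4): flips 1 -> legal
(2,0): no bracket -> illegal
(2,4): no bracket -> illegal
(3,0): flips 1 -> legal
(3,4): no bracket -> illegal
(4,1): no bracket -> illegal
(4,2): no bracket -> illegal
(5,0): no bracket -> illegal
(5,1): no bracket -> illegal
W mobility = 6

Answer: B=5 W=6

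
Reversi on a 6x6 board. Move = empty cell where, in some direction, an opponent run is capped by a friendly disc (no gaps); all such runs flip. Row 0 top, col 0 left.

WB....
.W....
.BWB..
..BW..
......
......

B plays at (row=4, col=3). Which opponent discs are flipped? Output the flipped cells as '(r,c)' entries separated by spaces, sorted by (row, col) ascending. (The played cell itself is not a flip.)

Dir NW: first cell 'B' (not opp) -> no flip
Dir N: opp run (3,3) capped by B -> flip
Dir NE: first cell '.' (not opp) -> no flip
Dir W: first cell '.' (not opp) -> no flip
Dir E: first cell '.' (not opp) -> no flip
Dir SW: first cell '.' (not opp) -> no flip
Dir S: first cell '.' (not opp) -> no flip
Dir SE: first cell '.' (not opp) -> no flip

Answer: (3,3)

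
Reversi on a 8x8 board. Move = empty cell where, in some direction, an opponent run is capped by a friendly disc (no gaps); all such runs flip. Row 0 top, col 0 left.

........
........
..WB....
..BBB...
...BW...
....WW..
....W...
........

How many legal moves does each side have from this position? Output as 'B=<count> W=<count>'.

Answer: B=7 W=3

Derivation:
-- B to move --
(1,1): flips 1 -> legal
(1,2): flips 1 -> legal
(1,3): no bracket -> illegal
(2,1): flips 1 -> legal
(3,1): no bracket -> illegal
(3,5): no bracket -> illegal
(4,5): flips 1 -> legal
(4,6): no bracket -> illegal
(5,3): no bracket -> illegal
(5,6): no bracket -> illegal
(6,3): no bracket -> illegal
(6,5): flips 1 -> legal
(6,6): flips 2 -> legal
(7,3): no bracket -> illegal
(7,4): flips 3 -> legal
(7,5): no bracket -> illegal
B mobility = 7
-- W to move --
(1,2): no bracket -> illegal
(1,3): no bracket -> illegal
(1,4): no bracket -> illegal
(2,1): flips 2 -> legal
(2,4): flips 2 -> legal
(2,5): no bracket -> illegal
(3,1): no bracket -> illegal
(3,5): no bracket -> illegal
(4,1): no bracket -> illegal
(4,2): flips 2 -> legal
(4,5): no bracket -> illegal
(5,2): no bracket -> illegal
(5,3): no bracket -> illegal
W mobility = 3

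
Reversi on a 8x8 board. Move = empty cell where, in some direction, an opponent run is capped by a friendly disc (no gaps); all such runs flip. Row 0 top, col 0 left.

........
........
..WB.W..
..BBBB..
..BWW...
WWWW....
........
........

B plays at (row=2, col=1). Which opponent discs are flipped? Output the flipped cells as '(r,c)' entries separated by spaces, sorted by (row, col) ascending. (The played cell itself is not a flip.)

Answer: (2,2)

Derivation:
Dir NW: first cell '.' (not opp) -> no flip
Dir N: first cell '.' (not opp) -> no flip
Dir NE: first cell '.' (not opp) -> no flip
Dir W: first cell '.' (not opp) -> no flip
Dir E: opp run (2,2) capped by B -> flip
Dir SW: first cell '.' (not opp) -> no flip
Dir S: first cell '.' (not opp) -> no flip
Dir SE: first cell 'B' (not opp) -> no flip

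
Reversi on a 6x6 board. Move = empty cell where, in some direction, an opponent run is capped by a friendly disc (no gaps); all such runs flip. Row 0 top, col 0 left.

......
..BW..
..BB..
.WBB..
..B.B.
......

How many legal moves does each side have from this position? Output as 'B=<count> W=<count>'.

-- B to move --
(0,2): no bracket -> illegal
(0,3): flips 1 -> legal
(0,4): flips 1 -> legal
(1,4): flips 1 -> legal
(2,0): flips 1 -> legal
(2,1): no bracket -> illegal
(2,4): no bracket -> illegal
(3,0): flips 1 -> legal
(4,0): flips 1 -> legal
(4,1): no bracket -> illegal
B mobility = 6
-- W to move --
(0,1): no bracket -> illegal
(0,2): no bracket -> illegal
(0,3): no bracket -> illegal
(1,1): flips 1 -> legal
(1,4): no bracket -> illegal
(2,1): no bracket -> illegal
(2,4): no bracket -> illegal
(3,4): flips 2 -> legal
(3,5): no bracket -> illegal
(4,1): no bracket -> illegal
(4,3): flips 2 -> legal
(4,5): no bracket -> illegal
(5,1): no bracket -> illegal
(5,2): no bracket -> illegal
(5,3): flips 1 -> legal
(5,4): no bracket -> illegal
(5,5): no bracket -> illegal
W mobility = 4

Answer: B=6 W=4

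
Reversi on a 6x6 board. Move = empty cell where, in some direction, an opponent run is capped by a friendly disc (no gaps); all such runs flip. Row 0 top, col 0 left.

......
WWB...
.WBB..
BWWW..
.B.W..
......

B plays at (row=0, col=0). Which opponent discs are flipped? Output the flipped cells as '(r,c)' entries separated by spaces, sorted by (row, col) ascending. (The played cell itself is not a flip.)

Dir NW: edge -> no flip
Dir N: edge -> no flip
Dir NE: edge -> no flip
Dir W: edge -> no flip
Dir E: first cell '.' (not opp) -> no flip
Dir SW: edge -> no flip
Dir S: opp run (1,0), next='.' -> no flip
Dir SE: opp run (1,1) capped by B -> flip

Answer: (1,1)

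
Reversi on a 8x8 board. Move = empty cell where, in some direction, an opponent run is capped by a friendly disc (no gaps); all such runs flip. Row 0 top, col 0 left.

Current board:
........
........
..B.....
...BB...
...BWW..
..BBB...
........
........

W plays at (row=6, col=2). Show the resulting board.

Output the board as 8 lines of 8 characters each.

Answer: ........
........
..B.....
...BB...
...BWW..
..BWB...
..W.....
........

Derivation:
Place W at (6,2); scan 8 dirs for brackets.
Dir NW: first cell '.' (not opp) -> no flip
Dir N: opp run (5,2), next='.' -> no flip
Dir NE: opp run (5,3) capped by W -> flip
Dir W: first cell '.' (not opp) -> no flip
Dir E: first cell '.' (not opp) -> no flip
Dir SW: first cell '.' (not opp) -> no flip
Dir S: first cell '.' (not opp) -> no flip
Dir SE: first cell '.' (not opp) -> no flip
All flips: (5,3)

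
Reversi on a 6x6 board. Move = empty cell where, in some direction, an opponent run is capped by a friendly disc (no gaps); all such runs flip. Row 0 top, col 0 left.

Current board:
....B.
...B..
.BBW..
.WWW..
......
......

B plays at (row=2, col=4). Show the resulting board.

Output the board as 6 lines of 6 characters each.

Answer: ....B.
...B..
.BBBB.
.WWW..
......
......

Derivation:
Place B at (2,4); scan 8 dirs for brackets.
Dir NW: first cell 'B' (not opp) -> no flip
Dir N: first cell '.' (not opp) -> no flip
Dir NE: first cell '.' (not opp) -> no flip
Dir W: opp run (2,3) capped by B -> flip
Dir E: first cell '.' (not opp) -> no flip
Dir SW: opp run (3,3), next='.' -> no flip
Dir S: first cell '.' (not opp) -> no flip
Dir SE: first cell '.' (not opp) -> no flip
All flips: (2,3)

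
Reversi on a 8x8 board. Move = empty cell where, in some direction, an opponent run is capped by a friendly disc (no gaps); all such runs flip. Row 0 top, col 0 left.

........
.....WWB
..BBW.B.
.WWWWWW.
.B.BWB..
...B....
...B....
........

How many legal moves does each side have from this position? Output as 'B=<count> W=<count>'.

-- B to move --
(0,4): flips 1 -> legal
(0,5): no bracket -> illegal
(0,6): flips 1 -> legal
(0,7): no bracket -> illegal
(1,3): no bracket -> illegal
(1,4): flips 2 -> legal
(2,0): no bracket -> illegal
(2,1): flips 2 -> legal
(2,5): flips 3 -> legal
(2,7): flips 1 -> legal
(3,0): no bracket -> illegal
(3,7): no bracket -> illegal
(4,0): flips 1 -> legal
(4,2): flips 1 -> legal
(4,6): flips 1 -> legal
(4,7): no bracket -> illegal
(5,4): no bracket -> illegal
(5,5): flips 2 -> legal
B mobility = 10
-- W to move --
(0,6): no bracket -> illegal
(0,7): no bracket -> illegal
(1,1): flips 1 -> legal
(1,2): flips 2 -> legal
(1,3): flips 2 -> legal
(1,4): flips 1 -> legal
(2,1): flips 2 -> legal
(2,5): no bracket -> illegal
(2,7): no bracket -> illegal
(3,0): no bracket -> illegal
(3,7): flips 1 -> legal
(4,0): no bracket -> illegal
(4,2): flips 1 -> legal
(4,6): flips 1 -> legal
(5,0): flips 1 -> legal
(5,1): flips 1 -> legal
(5,2): flips 1 -> legal
(5,4): flips 2 -> legal
(5,5): flips 1 -> legal
(5,6): flips 1 -> legal
(6,2): flips 1 -> legal
(6,4): no bracket -> illegal
(7,2): no bracket -> illegal
(7,3): flips 3 -> legal
(7,4): no bracket -> illegal
W mobility = 16

Answer: B=10 W=16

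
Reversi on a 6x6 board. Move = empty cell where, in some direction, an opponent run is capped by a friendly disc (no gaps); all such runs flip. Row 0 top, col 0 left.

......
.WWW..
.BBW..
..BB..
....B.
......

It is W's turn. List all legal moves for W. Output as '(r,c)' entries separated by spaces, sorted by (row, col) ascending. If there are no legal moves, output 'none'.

(1,0): no bracket -> illegal
(2,0): flips 2 -> legal
(2,4): no bracket -> illegal
(3,0): flips 1 -> legal
(3,1): flips 2 -> legal
(3,4): no bracket -> illegal
(3,5): no bracket -> illegal
(4,1): flips 1 -> legal
(4,2): flips 2 -> legal
(4,3): flips 1 -> legal
(4,5): no bracket -> illegal
(5,3): no bracket -> illegal
(5,4): no bracket -> illegal
(5,5): flips 3 -> legal

Answer: (2,0) (3,0) (3,1) (4,1) (4,2) (4,3) (5,5)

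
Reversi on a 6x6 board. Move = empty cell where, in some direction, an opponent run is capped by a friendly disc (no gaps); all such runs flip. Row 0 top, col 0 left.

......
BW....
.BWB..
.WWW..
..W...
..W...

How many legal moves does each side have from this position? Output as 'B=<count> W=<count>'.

Answer: B=4 W=4

Derivation:
-- B to move --
(0,0): no bracket -> illegal
(0,1): flips 1 -> legal
(0,2): no bracket -> illegal
(1,2): flips 1 -> legal
(1,3): no bracket -> illegal
(2,0): no bracket -> illegal
(2,4): no bracket -> illegal
(3,0): no bracket -> illegal
(3,4): no bracket -> illegal
(4,0): no bracket -> illegal
(4,1): flips 2 -> legal
(4,3): flips 2 -> legal
(4,4): no bracket -> illegal
(5,1): no bracket -> illegal
(5,3): no bracket -> illegal
B mobility = 4
-- W to move --
(0,0): no bracket -> illegal
(0,1): no bracket -> illegal
(1,2): no bracket -> illegal
(1,3): flips 1 -> legal
(1,4): flips 1 -> legal
(2,0): flips 1 -> legal
(2,4): flips 1 -> legal
(3,0): no bracket -> illegal
(3,4): no bracket -> illegal
W mobility = 4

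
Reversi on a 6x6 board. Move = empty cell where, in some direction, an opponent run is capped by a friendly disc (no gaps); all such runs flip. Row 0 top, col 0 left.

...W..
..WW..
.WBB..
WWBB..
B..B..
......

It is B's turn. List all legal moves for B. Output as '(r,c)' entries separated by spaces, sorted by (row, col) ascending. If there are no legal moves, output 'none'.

Answer: (0,1) (0,2) (0,4) (1,0) (2,0)

Derivation:
(0,1): flips 1 -> legal
(0,2): flips 1 -> legal
(0,4): flips 1 -> legal
(1,0): flips 1 -> legal
(1,1): no bracket -> illegal
(1,4): no bracket -> illegal
(2,0): flips 2 -> legal
(2,4): no bracket -> illegal
(4,1): no bracket -> illegal
(4,2): no bracket -> illegal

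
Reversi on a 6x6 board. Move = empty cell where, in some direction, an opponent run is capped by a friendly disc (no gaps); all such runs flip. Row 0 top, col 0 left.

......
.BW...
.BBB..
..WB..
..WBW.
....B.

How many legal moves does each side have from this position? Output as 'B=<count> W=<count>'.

-- B to move --
(0,1): flips 1 -> legal
(0,2): flips 1 -> legal
(0,3): flips 1 -> legal
(1,3): flips 1 -> legal
(3,1): flips 1 -> legal
(3,4): flips 1 -> legal
(3,5): no bracket -> illegal
(4,1): flips 2 -> legal
(4,5): flips 1 -> legal
(5,1): flips 1 -> legal
(5,2): flips 2 -> legal
(5,3): no bracket -> illegal
(5,5): flips 1 -> legal
B mobility = 11
-- W to move --
(0,0): flips 3 -> legal
(0,1): no bracket -> illegal
(0,2): no bracket -> illegal
(1,0): flips 2 -> legal
(1,3): no bracket -> illegal
(1,4): flips 1 -> legal
(2,0): no bracket -> illegal
(2,4): flips 1 -> legal
(3,0): flips 1 -> legal
(3,1): no bracket -> illegal
(3,4): flips 2 -> legal
(4,5): no bracket -> illegal
(5,2): no bracket -> illegal
(5,3): no bracket -> illegal
(5,5): no bracket -> illegal
W mobility = 6

Answer: B=11 W=6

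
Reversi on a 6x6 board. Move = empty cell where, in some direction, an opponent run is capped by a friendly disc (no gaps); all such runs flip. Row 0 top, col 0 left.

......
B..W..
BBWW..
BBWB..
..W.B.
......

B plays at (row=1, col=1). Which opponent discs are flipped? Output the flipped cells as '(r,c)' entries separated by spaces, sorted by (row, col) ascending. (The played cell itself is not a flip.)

Answer: (2,2)

Derivation:
Dir NW: first cell '.' (not opp) -> no flip
Dir N: first cell '.' (not opp) -> no flip
Dir NE: first cell '.' (not opp) -> no flip
Dir W: first cell 'B' (not opp) -> no flip
Dir E: first cell '.' (not opp) -> no flip
Dir SW: first cell 'B' (not opp) -> no flip
Dir S: first cell 'B' (not opp) -> no flip
Dir SE: opp run (2,2) capped by B -> flip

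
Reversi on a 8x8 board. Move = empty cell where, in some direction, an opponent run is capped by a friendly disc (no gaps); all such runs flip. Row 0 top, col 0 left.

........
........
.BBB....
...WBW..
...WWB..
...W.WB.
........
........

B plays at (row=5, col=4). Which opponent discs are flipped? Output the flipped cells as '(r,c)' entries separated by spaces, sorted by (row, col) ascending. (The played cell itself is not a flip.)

Answer: (4,4) (5,5)

Derivation:
Dir NW: opp run (4,3), next='.' -> no flip
Dir N: opp run (4,4) capped by B -> flip
Dir NE: first cell 'B' (not opp) -> no flip
Dir W: opp run (5,3), next='.' -> no flip
Dir E: opp run (5,5) capped by B -> flip
Dir SW: first cell '.' (not opp) -> no flip
Dir S: first cell '.' (not opp) -> no flip
Dir SE: first cell '.' (not opp) -> no flip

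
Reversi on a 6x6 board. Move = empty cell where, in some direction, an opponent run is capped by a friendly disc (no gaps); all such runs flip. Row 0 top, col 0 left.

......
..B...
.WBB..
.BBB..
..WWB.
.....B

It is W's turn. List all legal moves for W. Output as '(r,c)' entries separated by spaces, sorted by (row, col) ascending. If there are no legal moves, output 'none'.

Answer: (0,2) (0,3) (1,3) (2,0) (2,4) (4,1) (4,5)

Derivation:
(0,1): no bracket -> illegal
(0,2): flips 3 -> legal
(0,3): flips 1 -> legal
(1,1): no bracket -> illegal
(1,3): flips 2 -> legal
(1,4): no bracket -> illegal
(2,0): flips 1 -> legal
(2,4): flips 3 -> legal
(3,0): no bracket -> illegal
(3,4): no bracket -> illegal
(3,5): no bracket -> illegal
(4,0): no bracket -> illegal
(4,1): flips 1 -> legal
(4,5): flips 1 -> legal
(5,3): no bracket -> illegal
(5,4): no bracket -> illegal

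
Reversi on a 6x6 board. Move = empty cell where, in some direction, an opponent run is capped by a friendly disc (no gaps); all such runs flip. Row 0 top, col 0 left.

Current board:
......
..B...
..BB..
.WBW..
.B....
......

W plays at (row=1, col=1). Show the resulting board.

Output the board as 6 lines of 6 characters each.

Place W at (1,1); scan 8 dirs for brackets.
Dir NW: first cell '.' (not opp) -> no flip
Dir N: first cell '.' (not opp) -> no flip
Dir NE: first cell '.' (not opp) -> no flip
Dir W: first cell '.' (not opp) -> no flip
Dir E: opp run (1,2), next='.' -> no flip
Dir SW: first cell '.' (not opp) -> no flip
Dir S: first cell '.' (not opp) -> no flip
Dir SE: opp run (2,2) capped by W -> flip
All flips: (2,2)

Answer: ......
.WB...
..WB..
.WBW..
.B....
......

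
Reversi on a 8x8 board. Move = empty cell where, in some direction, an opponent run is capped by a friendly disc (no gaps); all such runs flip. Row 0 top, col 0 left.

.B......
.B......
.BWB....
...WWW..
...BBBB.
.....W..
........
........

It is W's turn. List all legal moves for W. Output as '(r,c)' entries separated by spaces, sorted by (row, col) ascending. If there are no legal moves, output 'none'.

Answer: (0,0) (1,2) (1,3) (2,0) (2,4) (3,7) (5,2) (5,3) (5,4) (5,6) (5,7)

Derivation:
(0,0): flips 1 -> legal
(0,2): no bracket -> illegal
(1,0): no bracket -> illegal
(1,2): flips 1 -> legal
(1,3): flips 1 -> legal
(1,4): no bracket -> illegal
(2,0): flips 1 -> legal
(2,4): flips 1 -> legal
(3,0): no bracket -> illegal
(3,1): no bracket -> illegal
(3,2): no bracket -> illegal
(3,6): no bracket -> illegal
(3,7): flips 1 -> legal
(4,2): no bracket -> illegal
(4,7): no bracket -> illegal
(5,2): flips 1 -> legal
(5,3): flips 2 -> legal
(5,4): flips 1 -> legal
(5,6): flips 1 -> legal
(5,7): flips 1 -> legal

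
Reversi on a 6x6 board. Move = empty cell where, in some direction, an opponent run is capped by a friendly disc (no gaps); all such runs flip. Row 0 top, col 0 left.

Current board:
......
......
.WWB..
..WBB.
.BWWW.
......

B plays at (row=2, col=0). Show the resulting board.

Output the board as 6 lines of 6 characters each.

Answer: ......
......
BBBB..
..WBB.
.BWWW.
......

Derivation:
Place B at (2,0); scan 8 dirs for brackets.
Dir NW: edge -> no flip
Dir N: first cell '.' (not opp) -> no flip
Dir NE: first cell '.' (not opp) -> no flip
Dir W: edge -> no flip
Dir E: opp run (2,1) (2,2) capped by B -> flip
Dir SW: edge -> no flip
Dir S: first cell '.' (not opp) -> no flip
Dir SE: first cell '.' (not opp) -> no flip
All flips: (2,1) (2,2)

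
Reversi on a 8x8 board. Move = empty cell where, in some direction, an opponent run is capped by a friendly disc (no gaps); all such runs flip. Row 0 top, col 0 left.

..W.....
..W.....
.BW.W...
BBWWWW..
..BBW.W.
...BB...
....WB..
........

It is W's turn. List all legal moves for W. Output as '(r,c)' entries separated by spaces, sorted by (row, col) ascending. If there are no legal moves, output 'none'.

Answer: (1,0) (2,0) (4,0) (4,1) (5,1) (5,2) (6,2) (6,3) (6,6) (7,6)

Derivation:
(1,0): flips 1 -> legal
(1,1): no bracket -> illegal
(2,0): flips 4 -> legal
(4,0): flips 1 -> legal
(4,1): flips 2 -> legal
(4,5): no bracket -> illegal
(5,1): flips 1 -> legal
(5,2): flips 2 -> legal
(5,5): no bracket -> illegal
(5,6): no bracket -> illegal
(6,2): flips 1 -> legal
(6,3): flips 2 -> legal
(6,6): flips 1 -> legal
(7,4): no bracket -> illegal
(7,5): no bracket -> illegal
(7,6): flips 3 -> legal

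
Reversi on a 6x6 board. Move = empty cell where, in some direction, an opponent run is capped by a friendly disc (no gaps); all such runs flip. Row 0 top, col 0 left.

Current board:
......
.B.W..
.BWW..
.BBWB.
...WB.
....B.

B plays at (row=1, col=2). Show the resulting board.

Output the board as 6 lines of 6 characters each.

Answer: ......
.BBW..
.BBB..
.BBWB.
...WB.
....B.

Derivation:
Place B at (1,2); scan 8 dirs for brackets.
Dir NW: first cell '.' (not opp) -> no flip
Dir N: first cell '.' (not opp) -> no flip
Dir NE: first cell '.' (not opp) -> no flip
Dir W: first cell 'B' (not opp) -> no flip
Dir E: opp run (1,3), next='.' -> no flip
Dir SW: first cell 'B' (not opp) -> no flip
Dir S: opp run (2,2) capped by B -> flip
Dir SE: opp run (2,3) capped by B -> flip
All flips: (2,2) (2,3)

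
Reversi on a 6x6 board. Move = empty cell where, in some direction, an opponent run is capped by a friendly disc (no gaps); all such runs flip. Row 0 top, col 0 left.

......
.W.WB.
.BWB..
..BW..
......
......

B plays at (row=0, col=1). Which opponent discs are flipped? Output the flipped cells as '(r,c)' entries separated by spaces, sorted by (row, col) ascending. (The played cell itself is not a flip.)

Dir NW: edge -> no flip
Dir N: edge -> no flip
Dir NE: edge -> no flip
Dir W: first cell '.' (not opp) -> no flip
Dir E: first cell '.' (not opp) -> no flip
Dir SW: first cell '.' (not opp) -> no flip
Dir S: opp run (1,1) capped by B -> flip
Dir SE: first cell '.' (not opp) -> no flip

Answer: (1,1)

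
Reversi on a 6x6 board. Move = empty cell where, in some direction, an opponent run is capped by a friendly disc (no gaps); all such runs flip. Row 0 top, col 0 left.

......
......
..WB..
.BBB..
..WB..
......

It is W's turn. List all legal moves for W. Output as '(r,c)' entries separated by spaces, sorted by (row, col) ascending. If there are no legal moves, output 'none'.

Answer: (2,0) (2,4) (4,0) (4,4)

Derivation:
(1,2): no bracket -> illegal
(1,3): no bracket -> illegal
(1,4): no bracket -> illegal
(2,0): flips 1 -> legal
(2,1): no bracket -> illegal
(2,4): flips 2 -> legal
(3,0): no bracket -> illegal
(3,4): no bracket -> illegal
(4,0): flips 1 -> legal
(4,1): no bracket -> illegal
(4,4): flips 2 -> legal
(5,2): no bracket -> illegal
(5,3): no bracket -> illegal
(5,4): no bracket -> illegal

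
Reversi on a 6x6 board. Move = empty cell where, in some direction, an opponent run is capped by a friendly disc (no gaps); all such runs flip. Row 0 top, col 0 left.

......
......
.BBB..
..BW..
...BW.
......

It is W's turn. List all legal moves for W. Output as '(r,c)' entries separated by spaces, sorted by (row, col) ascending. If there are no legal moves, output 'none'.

(1,0): no bracket -> illegal
(1,1): flips 1 -> legal
(1,2): no bracket -> illegal
(1,3): flips 1 -> legal
(1,4): no bracket -> illegal
(2,0): no bracket -> illegal
(2,4): no bracket -> illegal
(3,0): no bracket -> illegal
(3,1): flips 1 -> legal
(3,4): no bracket -> illegal
(4,1): no bracket -> illegal
(4,2): flips 1 -> legal
(5,2): no bracket -> illegal
(5,3): flips 1 -> legal
(5,4): no bracket -> illegal

Answer: (1,1) (1,3) (3,1) (4,2) (5,3)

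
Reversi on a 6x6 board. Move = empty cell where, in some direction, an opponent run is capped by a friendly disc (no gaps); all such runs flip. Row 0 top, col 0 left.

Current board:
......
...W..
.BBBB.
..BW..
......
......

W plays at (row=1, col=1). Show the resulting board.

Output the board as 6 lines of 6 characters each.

Place W at (1,1); scan 8 dirs for brackets.
Dir NW: first cell '.' (not opp) -> no flip
Dir N: first cell '.' (not opp) -> no flip
Dir NE: first cell '.' (not opp) -> no flip
Dir W: first cell '.' (not opp) -> no flip
Dir E: first cell '.' (not opp) -> no flip
Dir SW: first cell '.' (not opp) -> no flip
Dir S: opp run (2,1), next='.' -> no flip
Dir SE: opp run (2,2) capped by W -> flip
All flips: (2,2)

Answer: ......
.W.W..
.BWBB.
..BW..
......
......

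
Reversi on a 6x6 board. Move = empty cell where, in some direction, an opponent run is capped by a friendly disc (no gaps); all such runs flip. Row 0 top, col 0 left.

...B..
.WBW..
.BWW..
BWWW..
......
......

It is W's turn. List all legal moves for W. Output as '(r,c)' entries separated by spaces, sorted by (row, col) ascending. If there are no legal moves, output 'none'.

(0,1): flips 1 -> legal
(0,2): flips 1 -> legal
(0,4): no bracket -> illegal
(1,0): flips 1 -> legal
(1,4): no bracket -> illegal
(2,0): flips 1 -> legal
(4,0): no bracket -> illegal
(4,1): no bracket -> illegal

Answer: (0,1) (0,2) (1,0) (2,0)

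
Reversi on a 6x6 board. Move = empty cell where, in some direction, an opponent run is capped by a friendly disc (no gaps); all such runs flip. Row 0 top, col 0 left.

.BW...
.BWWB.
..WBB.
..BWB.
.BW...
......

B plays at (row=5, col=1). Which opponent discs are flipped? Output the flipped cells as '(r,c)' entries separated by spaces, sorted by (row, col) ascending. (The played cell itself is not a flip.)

Answer: (3,3) (4,2)

Derivation:
Dir NW: first cell '.' (not opp) -> no flip
Dir N: first cell 'B' (not opp) -> no flip
Dir NE: opp run (4,2) (3,3) capped by B -> flip
Dir W: first cell '.' (not opp) -> no flip
Dir E: first cell '.' (not opp) -> no flip
Dir SW: edge -> no flip
Dir S: edge -> no flip
Dir SE: edge -> no flip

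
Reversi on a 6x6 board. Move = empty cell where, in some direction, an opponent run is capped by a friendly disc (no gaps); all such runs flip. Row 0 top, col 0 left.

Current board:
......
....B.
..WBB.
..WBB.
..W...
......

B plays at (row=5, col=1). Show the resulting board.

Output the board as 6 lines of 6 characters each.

Place B at (5,1); scan 8 dirs for brackets.
Dir NW: first cell '.' (not opp) -> no flip
Dir N: first cell '.' (not opp) -> no flip
Dir NE: opp run (4,2) capped by B -> flip
Dir W: first cell '.' (not opp) -> no flip
Dir E: first cell '.' (not opp) -> no flip
Dir SW: edge -> no flip
Dir S: edge -> no flip
Dir SE: edge -> no flip
All flips: (4,2)

Answer: ......
....B.
..WBB.
..WBB.
..B...
.B....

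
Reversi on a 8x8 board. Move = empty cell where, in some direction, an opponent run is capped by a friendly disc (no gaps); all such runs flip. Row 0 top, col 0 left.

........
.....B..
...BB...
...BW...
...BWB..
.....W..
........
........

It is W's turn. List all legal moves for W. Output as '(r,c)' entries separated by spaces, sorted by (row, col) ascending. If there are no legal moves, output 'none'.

Answer: (1,2) (1,4) (2,2) (3,2) (3,5) (4,2) (4,6) (5,2) (5,6)

Derivation:
(0,4): no bracket -> illegal
(0,5): no bracket -> illegal
(0,6): no bracket -> illegal
(1,2): flips 1 -> legal
(1,3): no bracket -> illegal
(1,4): flips 1 -> legal
(1,6): no bracket -> illegal
(2,2): flips 1 -> legal
(2,5): no bracket -> illegal
(2,6): no bracket -> illegal
(3,2): flips 1 -> legal
(3,5): flips 1 -> legal
(3,6): no bracket -> illegal
(4,2): flips 1 -> legal
(4,6): flips 1 -> legal
(5,2): flips 1 -> legal
(5,3): no bracket -> illegal
(5,4): no bracket -> illegal
(5,6): flips 1 -> legal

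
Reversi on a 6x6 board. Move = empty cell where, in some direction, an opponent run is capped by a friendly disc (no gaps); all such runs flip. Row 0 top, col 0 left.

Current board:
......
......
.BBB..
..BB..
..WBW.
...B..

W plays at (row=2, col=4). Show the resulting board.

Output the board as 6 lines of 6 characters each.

Place W at (2,4); scan 8 dirs for brackets.
Dir NW: first cell '.' (not opp) -> no flip
Dir N: first cell '.' (not opp) -> no flip
Dir NE: first cell '.' (not opp) -> no flip
Dir W: opp run (2,3) (2,2) (2,1), next='.' -> no flip
Dir E: first cell '.' (not opp) -> no flip
Dir SW: opp run (3,3) capped by W -> flip
Dir S: first cell '.' (not opp) -> no flip
Dir SE: first cell '.' (not opp) -> no flip
All flips: (3,3)

Answer: ......
......
.BBBW.
..BW..
..WBW.
...B..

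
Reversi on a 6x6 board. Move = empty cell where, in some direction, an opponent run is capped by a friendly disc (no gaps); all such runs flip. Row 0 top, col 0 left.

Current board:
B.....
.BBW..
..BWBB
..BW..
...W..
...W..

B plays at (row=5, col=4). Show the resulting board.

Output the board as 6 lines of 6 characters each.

Place B at (5,4); scan 8 dirs for brackets.
Dir NW: opp run (4,3) capped by B -> flip
Dir N: first cell '.' (not opp) -> no flip
Dir NE: first cell '.' (not opp) -> no flip
Dir W: opp run (5,3), next='.' -> no flip
Dir E: first cell '.' (not opp) -> no flip
Dir SW: edge -> no flip
Dir S: edge -> no flip
Dir SE: edge -> no flip
All flips: (4,3)

Answer: B.....
.BBW..
..BWBB
..BW..
...B..
...WB.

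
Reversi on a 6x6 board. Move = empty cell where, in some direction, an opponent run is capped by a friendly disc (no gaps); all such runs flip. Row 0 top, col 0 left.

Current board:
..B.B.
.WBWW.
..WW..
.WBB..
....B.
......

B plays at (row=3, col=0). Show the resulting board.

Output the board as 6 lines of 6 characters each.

Place B at (3,0); scan 8 dirs for brackets.
Dir NW: edge -> no flip
Dir N: first cell '.' (not opp) -> no flip
Dir NE: first cell '.' (not opp) -> no flip
Dir W: edge -> no flip
Dir E: opp run (3,1) capped by B -> flip
Dir SW: edge -> no flip
Dir S: first cell '.' (not opp) -> no flip
Dir SE: first cell '.' (not opp) -> no flip
All flips: (3,1)

Answer: ..B.B.
.WBWW.
..WW..
BBBB..
....B.
......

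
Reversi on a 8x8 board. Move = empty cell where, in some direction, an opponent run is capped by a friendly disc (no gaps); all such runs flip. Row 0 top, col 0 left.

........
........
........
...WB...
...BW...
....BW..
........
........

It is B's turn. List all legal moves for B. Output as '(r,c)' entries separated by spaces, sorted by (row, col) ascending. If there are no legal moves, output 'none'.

(2,2): no bracket -> illegal
(2,3): flips 1 -> legal
(2,4): no bracket -> illegal
(3,2): flips 1 -> legal
(3,5): no bracket -> illegal
(4,2): no bracket -> illegal
(4,5): flips 1 -> legal
(4,6): no bracket -> illegal
(5,3): no bracket -> illegal
(5,6): flips 1 -> legal
(6,4): no bracket -> illegal
(6,5): no bracket -> illegal
(6,6): no bracket -> illegal

Answer: (2,3) (3,2) (4,5) (5,6)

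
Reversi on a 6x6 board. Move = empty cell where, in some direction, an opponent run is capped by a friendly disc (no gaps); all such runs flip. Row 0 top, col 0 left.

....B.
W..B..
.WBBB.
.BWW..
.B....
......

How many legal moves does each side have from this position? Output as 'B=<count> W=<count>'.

-- B to move --
(0,0): no bracket -> illegal
(0,1): no bracket -> illegal
(1,1): flips 1 -> legal
(1,2): no bracket -> illegal
(2,0): flips 1 -> legal
(3,0): no bracket -> illegal
(3,4): flips 2 -> legal
(4,2): flips 2 -> legal
(4,3): flips 1 -> legal
(4,4): flips 1 -> legal
B mobility = 6
-- W to move --
(0,2): no bracket -> illegal
(0,3): flips 2 -> legal
(0,5): no bracket -> illegal
(1,1): flips 1 -> legal
(1,2): flips 1 -> legal
(1,4): flips 1 -> legal
(1,5): flips 1 -> legal
(2,0): no bracket -> illegal
(2,5): flips 3 -> legal
(3,0): flips 1 -> legal
(3,4): no bracket -> illegal
(3,5): no bracket -> illegal
(4,0): no bracket -> illegal
(4,2): no bracket -> illegal
(5,0): flips 1 -> legal
(5,1): flips 2 -> legal
(5,2): no bracket -> illegal
W mobility = 9

Answer: B=6 W=9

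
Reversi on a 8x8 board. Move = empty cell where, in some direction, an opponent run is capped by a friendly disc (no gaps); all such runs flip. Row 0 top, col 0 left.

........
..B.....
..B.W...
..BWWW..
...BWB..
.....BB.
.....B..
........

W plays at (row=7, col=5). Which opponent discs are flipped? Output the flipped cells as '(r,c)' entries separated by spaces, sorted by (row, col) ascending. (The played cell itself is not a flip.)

Dir NW: first cell '.' (not opp) -> no flip
Dir N: opp run (6,5) (5,5) (4,5) capped by W -> flip
Dir NE: first cell '.' (not opp) -> no flip
Dir W: first cell '.' (not opp) -> no flip
Dir E: first cell '.' (not opp) -> no flip
Dir SW: edge -> no flip
Dir S: edge -> no flip
Dir SE: edge -> no flip

Answer: (4,5) (5,5) (6,5)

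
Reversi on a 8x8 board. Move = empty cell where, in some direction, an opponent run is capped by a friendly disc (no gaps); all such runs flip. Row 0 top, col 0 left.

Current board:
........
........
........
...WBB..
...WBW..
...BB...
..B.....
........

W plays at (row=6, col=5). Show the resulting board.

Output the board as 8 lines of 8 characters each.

Answer: ........
........
........
...WBB..
...WBW..
...BW...
..B..W..
........

Derivation:
Place W at (6,5); scan 8 dirs for brackets.
Dir NW: opp run (5,4) capped by W -> flip
Dir N: first cell '.' (not opp) -> no flip
Dir NE: first cell '.' (not opp) -> no flip
Dir W: first cell '.' (not opp) -> no flip
Dir E: first cell '.' (not opp) -> no flip
Dir SW: first cell '.' (not opp) -> no flip
Dir S: first cell '.' (not opp) -> no flip
Dir SE: first cell '.' (not opp) -> no flip
All flips: (5,4)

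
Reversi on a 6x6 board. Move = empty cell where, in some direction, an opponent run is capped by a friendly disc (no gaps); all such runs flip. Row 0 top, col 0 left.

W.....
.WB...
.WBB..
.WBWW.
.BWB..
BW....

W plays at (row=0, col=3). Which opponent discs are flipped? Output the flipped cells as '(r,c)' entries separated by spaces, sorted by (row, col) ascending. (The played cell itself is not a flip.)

Dir NW: edge -> no flip
Dir N: edge -> no flip
Dir NE: edge -> no flip
Dir W: first cell '.' (not opp) -> no flip
Dir E: first cell '.' (not opp) -> no flip
Dir SW: opp run (1,2) capped by W -> flip
Dir S: first cell '.' (not opp) -> no flip
Dir SE: first cell '.' (not opp) -> no flip

Answer: (1,2)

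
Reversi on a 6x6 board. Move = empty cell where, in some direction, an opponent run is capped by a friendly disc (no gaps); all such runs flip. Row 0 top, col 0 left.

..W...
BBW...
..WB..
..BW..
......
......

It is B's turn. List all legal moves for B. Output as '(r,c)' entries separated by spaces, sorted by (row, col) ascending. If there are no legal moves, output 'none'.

(0,1): flips 1 -> legal
(0,3): no bracket -> illegal
(1,3): flips 1 -> legal
(2,1): flips 1 -> legal
(2,4): no bracket -> illegal
(3,1): no bracket -> illegal
(3,4): flips 1 -> legal
(4,2): no bracket -> illegal
(4,3): flips 1 -> legal
(4,4): flips 2 -> legal

Answer: (0,1) (1,3) (2,1) (3,4) (4,3) (4,4)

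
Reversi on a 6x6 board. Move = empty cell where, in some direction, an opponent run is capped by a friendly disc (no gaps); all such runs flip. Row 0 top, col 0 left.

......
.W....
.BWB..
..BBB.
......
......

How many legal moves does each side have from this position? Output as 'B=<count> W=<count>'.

-- B to move --
(0,0): flips 2 -> legal
(0,1): flips 1 -> legal
(0,2): no bracket -> illegal
(1,0): no bracket -> illegal
(1,2): flips 1 -> legal
(1,3): no bracket -> illegal
(2,0): no bracket -> illegal
(3,1): no bracket -> illegal
B mobility = 3
-- W to move --
(1,0): no bracket -> illegal
(1,2): no bracket -> illegal
(1,3): no bracket -> illegal
(1,4): no bracket -> illegal
(2,0): flips 1 -> legal
(2,4): flips 1 -> legal
(2,5): no bracket -> illegal
(3,0): no bracket -> illegal
(3,1): flips 1 -> legal
(3,5): no bracket -> illegal
(4,1): no bracket -> illegal
(4,2): flips 1 -> legal
(4,3): no bracket -> illegal
(4,4): flips 1 -> legal
(4,5): no bracket -> illegal
W mobility = 5

Answer: B=3 W=5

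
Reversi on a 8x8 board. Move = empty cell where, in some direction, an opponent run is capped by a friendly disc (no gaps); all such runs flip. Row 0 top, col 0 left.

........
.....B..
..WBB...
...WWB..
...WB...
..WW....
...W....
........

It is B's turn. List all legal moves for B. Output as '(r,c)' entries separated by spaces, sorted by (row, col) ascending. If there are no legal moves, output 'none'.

Answer: (1,1) (2,1) (3,2) (4,2) (4,5) (6,2) (7,3)

Derivation:
(1,1): flips 2 -> legal
(1,2): no bracket -> illegal
(1,3): no bracket -> illegal
(2,1): flips 1 -> legal
(2,5): no bracket -> illegal
(3,1): no bracket -> illegal
(3,2): flips 2 -> legal
(4,1): no bracket -> illegal
(4,2): flips 2 -> legal
(4,5): flips 1 -> legal
(5,1): no bracket -> illegal
(5,4): no bracket -> illegal
(6,1): no bracket -> illegal
(6,2): flips 1 -> legal
(6,4): no bracket -> illegal
(7,2): no bracket -> illegal
(7,3): flips 4 -> legal
(7,4): no bracket -> illegal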